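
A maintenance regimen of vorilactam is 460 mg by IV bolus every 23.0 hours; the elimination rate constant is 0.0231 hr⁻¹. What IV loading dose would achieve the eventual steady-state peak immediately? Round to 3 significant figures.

Accumulation ratio R = 1 / (1 − e^(−kτ)) = 1 / (1 − e^(−0.02310×23.0)) = 1 / (1 − 0.5878) = 2.426
Loading dose = maintenance dose × R = 460 × 2.426 ≈ 1120 mg

1120 mg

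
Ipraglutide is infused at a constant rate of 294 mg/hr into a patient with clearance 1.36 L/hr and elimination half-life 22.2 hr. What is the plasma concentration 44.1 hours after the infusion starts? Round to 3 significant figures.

Css = rate / CL = 294 / 1.36 = 216.2 mg/L
k = ln 2 / 22.2 = 0.03122 hr⁻¹
C(t) = Css (1 − e^(−kt)) = 216.2 × (1 − e^(−1.377)) = 216.2 × 0.7476 ≈ 162 mg/L

162 mg/L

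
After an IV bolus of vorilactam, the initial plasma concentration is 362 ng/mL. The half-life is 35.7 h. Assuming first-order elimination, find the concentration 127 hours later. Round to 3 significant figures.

30.7 ng/mL

k = ln 2 / 35.7 = 0.01942 h⁻¹
C(t) = C₀ e^(−kt) = 362 × e^(−0.01942 × 127) = 362 × e^(−2.466) = 362 × 0.08494 ≈ 30.7 ng/mL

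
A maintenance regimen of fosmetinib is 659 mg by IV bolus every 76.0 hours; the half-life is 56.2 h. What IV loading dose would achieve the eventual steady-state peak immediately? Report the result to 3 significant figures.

k = ln 2 / 56.2 = 0.01233 h⁻¹
Accumulation ratio R = 1 / (1 − e^(−kτ)) = 1 / (1 − e^(−0.01233×76.0)) = 1 / (1 − 0.3917) = 1.644
Loading dose = maintenance dose × R = 659 × 1.644 ≈ 1080 mg

1080 mg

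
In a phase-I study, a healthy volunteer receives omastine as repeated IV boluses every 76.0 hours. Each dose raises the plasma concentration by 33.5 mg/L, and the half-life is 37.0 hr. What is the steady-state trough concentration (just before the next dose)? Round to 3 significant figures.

k = ln 2 / 37.0 = 0.01873 hr⁻¹
Fraction remaining after one interval: e^(−kτ) = e^(−0.01873 × 76.0) = 0.2408
R = 1 / (1 − 0.2408) = 1.317
Css,max = 33.5 × 1.317 = 44.13 mg/L
Css,min = Css,max × e^(−kτ) = 44.13 × 0.2408 ≈ 10.6 mg/L

10.6 mg/L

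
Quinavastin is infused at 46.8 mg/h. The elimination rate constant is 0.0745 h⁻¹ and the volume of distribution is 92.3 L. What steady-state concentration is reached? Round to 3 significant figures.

CL = k · V = 0.0745 × 92.3 = 6.876 L/h
Css = rate / CL = 46.8 / 6.876 ≈ 6.81 mg/L

6.81 mg/L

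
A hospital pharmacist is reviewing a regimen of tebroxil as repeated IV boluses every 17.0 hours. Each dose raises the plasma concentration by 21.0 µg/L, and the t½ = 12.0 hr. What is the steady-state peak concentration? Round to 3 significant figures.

33.6 µg/L

k = ln 2 / 12.0 = 0.05776 hr⁻¹
Fraction remaining after one interval: e^(−kτ) = e^(−0.05776 × 17.0) = 0.3746
R = 1 / (1 − 0.3746) = 1.599
Css,max = 21.0 × 1.599 ≈ 33.6 µg/L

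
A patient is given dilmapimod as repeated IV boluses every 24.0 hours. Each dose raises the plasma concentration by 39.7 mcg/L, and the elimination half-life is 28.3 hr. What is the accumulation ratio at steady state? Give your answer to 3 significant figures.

2.25

k = ln 2 / 28.3 = 0.02449 hr⁻¹
Fraction remaining after one interval: e^(−kτ) = e^(−0.02449 × 24.0) = 0.5555
R = 1 / (1 − 0.5555) = 1 / 0.4445 ≈ 2.25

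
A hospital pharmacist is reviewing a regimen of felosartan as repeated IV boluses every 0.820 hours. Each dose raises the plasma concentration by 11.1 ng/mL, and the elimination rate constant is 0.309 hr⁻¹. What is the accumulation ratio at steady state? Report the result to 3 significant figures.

Fraction remaining after one interval: e^(−kτ) = e^(−0.3090 × 0.820) = 0.7762
R = 1 / (1 − 0.7762) = 1 / 0.2238 ≈ 4.47

4.47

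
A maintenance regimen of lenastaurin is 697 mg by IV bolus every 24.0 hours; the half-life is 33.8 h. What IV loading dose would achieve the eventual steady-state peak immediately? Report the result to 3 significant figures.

k = ln 2 / 33.8 = 0.02051 h⁻¹
Accumulation ratio R = 1 / (1 − e^(−kτ)) = 1 / (1 − e^(−0.02051×24.0)) = 1 / (1 − 0.6113) = 2.573
Loading dose = maintenance dose × R = 697 × 2.573 ≈ 1790 mg

1790 mg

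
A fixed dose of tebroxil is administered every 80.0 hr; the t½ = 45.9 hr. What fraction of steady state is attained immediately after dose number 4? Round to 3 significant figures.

k = ln 2 / 45.9 = 0.01510 hr⁻¹
f_n = 1 − e^(−nkτ) = 1 − e^(−4 × 0.01510 × 80.0) = 1 − e^(−4.832) = 1 − 0.007967 ≈ 0.992

0.992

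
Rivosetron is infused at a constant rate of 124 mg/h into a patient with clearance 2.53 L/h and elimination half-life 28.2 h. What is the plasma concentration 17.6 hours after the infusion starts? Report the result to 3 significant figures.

Css = rate / CL = 124 / 2.53 = 49.01 mg/L
k = ln 2 / 28.2 = 0.02458 h⁻¹
C(t) = Css (1 − e^(−kt)) = 49.01 × (1 − e^(−0.4326)) = 49.01 × 0.3512 ≈ 17.2 mg/L

17.2 mg/L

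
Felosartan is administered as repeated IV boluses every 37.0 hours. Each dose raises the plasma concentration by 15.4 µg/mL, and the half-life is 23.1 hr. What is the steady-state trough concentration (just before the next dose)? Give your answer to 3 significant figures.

k = ln 2 / 23.1 = 0.03001 hr⁻¹
Fraction remaining after one interval: e^(−kτ) = e^(−0.03001 × 37.0) = 0.3295
R = 1 / (1 − 0.3295) = 1.491
Css,max = 15.4 × 1.491 = 22.97 µg/mL
Css,min = Css,max × e^(−kτ) = 22.97 × 0.3295 ≈ 7.57 µg/mL

7.57 µg/mL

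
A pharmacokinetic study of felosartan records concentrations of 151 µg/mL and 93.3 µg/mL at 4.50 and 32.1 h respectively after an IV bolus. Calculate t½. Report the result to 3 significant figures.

k = ln(C₁/C₂) / (t₂ − t₁) = ln(151/93.3) / (32.1 − 4.50)
  = 0.4815 / 27.60 = 0.01744 h⁻¹
t½ = ln 2 / k = ln 2 / 0.01744 ≈ 39.7 hours

39.7 hours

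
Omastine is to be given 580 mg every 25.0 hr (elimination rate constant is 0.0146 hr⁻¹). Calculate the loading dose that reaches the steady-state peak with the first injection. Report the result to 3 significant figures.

Accumulation ratio R = 1 / (1 − e^(−kτ)) = 1 / (1 − e^(−0.01460×25.0)) = 1 / (1 − 0.6942) = 3.270
Loading dose = maintenance dose × R = 580 × 3.270 ≈ 1900 mg

1900 mg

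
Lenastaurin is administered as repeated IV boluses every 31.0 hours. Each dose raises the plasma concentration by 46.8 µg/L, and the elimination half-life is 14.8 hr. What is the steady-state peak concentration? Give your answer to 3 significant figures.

k = ln 2 / 14.8 = 0.04683 hr⁻¹
Fraction remaining after one interval: e^(−kτ) = e^(−0.04683 × 31.0) = 0.2341
R = 1 / (1 − 0.2341) = 1.306
Css,max = 46.8 × 1.306 ≈ 61.1 µg/L

61.1 µg/L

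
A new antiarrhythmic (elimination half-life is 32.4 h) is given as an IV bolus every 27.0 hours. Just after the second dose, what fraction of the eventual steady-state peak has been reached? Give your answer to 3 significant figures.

k = ln 2 / 32.4 = 0.02139 h⁻¹
f_n = 1 − e^(−nkτ) = 1 − e^(−2 × 0.02139 × 27.0) = 1 − e^(−1.155) = 1 − 0.3150 ≈ 0.685

0.685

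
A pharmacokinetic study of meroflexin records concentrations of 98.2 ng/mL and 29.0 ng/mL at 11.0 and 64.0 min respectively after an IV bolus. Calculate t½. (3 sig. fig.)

30.1 minutes

k = ln(C₁/C₂) / (t₂ − t₁) = ln(98.2/29.0) / (64.0 − 11.0)
  = 1.220 / 53.00 = 0.02301 min⁻¹
t½ = ln 2 / k = ln 2 / 0.02301 ≈ 30.1 minutes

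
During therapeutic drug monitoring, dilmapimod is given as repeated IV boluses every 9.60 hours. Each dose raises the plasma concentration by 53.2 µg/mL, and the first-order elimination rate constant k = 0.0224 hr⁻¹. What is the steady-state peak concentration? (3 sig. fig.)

275 µg/mL

Fraction remaining after one interval: e^(−kτ) = e^(−0.02240 × 9.60) = 0.8065
R = 1 / (1 − 0.8065) = 5.168
Css,max = 53.2 × 5.168 ≈ 275 µg/mL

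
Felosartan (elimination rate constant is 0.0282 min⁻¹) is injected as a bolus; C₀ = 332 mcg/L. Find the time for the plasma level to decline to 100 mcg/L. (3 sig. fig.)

42.6 minutes

C(t) = C₀ e^(−kt)  ⇒  t = ln(C₀/C) / k
t = ln(332/100) / 0.02820 = 1.200 / 0.02820 ≈ 42.6 minutes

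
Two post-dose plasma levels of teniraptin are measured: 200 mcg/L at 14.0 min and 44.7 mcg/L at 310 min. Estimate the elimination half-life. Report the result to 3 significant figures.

137 minutes

k = ln(C₁/C₂) / (t₂ − t₁) = ln(200/44.7) / (310 − 14.0)
  = 1.498 / 296.0 = 0.005062 min⁻¹
t½ = ln 2 / k = ln 2 / 0.005062 ≈ 137 minutes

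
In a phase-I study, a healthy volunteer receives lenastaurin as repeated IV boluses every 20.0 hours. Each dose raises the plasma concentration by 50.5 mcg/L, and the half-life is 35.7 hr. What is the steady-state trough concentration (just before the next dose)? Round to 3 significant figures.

106 mcg/L

k = ln 2 / 35.7 = 0.01942 hr⁻¹
Fraction remaining after one interval: e^(−kτ) = e^(−0.01942 × 20.0) = 0.6782
R = 1 / (1 − 0.6782) = 3.107
Css,max = 50.5 × 3.107 = 156.9 mcg/L
Css,min = Css,max × e^(−kτ) = 156.9 × 0.6782 ≈ 106 mcg/L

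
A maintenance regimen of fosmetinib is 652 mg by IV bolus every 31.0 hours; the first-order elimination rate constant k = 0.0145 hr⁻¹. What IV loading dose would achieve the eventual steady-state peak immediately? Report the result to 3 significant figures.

1800 mg

Accumulation ratio R = 1 / (1 − e^(−kτ)) = 1 / (1 − e^(−0.01450×31.0)) = 1 / (1 − 0.6379) = 2.762
Loading dose = maintenance dose × R = 652 × 2.762 ≈ 1800 mg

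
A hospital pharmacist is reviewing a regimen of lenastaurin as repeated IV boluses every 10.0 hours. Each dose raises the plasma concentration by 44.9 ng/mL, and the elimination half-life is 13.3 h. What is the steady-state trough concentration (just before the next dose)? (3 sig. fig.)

k = ln 2 / 13.3 = 0.05212 h⁻¹
Fraction remaining after one interval: e^(−kτ) = e^(−0.05212 × 10.0) = 0.5938
R = 1 / (1 − 0.5938) = 2.462
Css,max = 44.9 × 2.462 = 110.5 ng/mL
Css,min = Css,max × e^(−kτ) = 110.5 × 0.5938 ≈ 65.6 ng/mL

65.6 ng/mL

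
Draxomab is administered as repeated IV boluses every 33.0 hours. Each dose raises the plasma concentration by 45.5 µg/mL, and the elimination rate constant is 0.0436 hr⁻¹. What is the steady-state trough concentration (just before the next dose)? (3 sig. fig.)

Fraction remaining after one interval: e^(−kτ) = e^(−0.04360 × 33.0) = 0.2372
R = 1 / (1 − 0.2372) = 1.311
Css,max = 45.5 × 1.311 = 59.65 µg/mL
Css,min = Css,max × e^(−kτ) = 59.65 × 0.2372 ≈ 14.1 µg/mL

14.1 µg/mL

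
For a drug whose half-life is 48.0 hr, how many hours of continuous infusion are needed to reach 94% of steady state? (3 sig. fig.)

k = ln 2 / 48.0 = 0.01444 hr⁻¹
f = 1 − e^(−kt)  ⇒  t = −ln(1 − f) / k
t = −ln(1 − 0.94) / 0.01444 = 2.813 / 0.01444 ≈ 195 hours

195 hours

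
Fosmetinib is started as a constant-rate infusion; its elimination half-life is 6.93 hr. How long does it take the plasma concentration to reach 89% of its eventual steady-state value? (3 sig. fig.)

k = ln 2 / 6.93 = 0.1000 hr⁻¹
f = 1 − e^(−kt)  ⇒  t = −ln(1 − f) / k
t = −ln(1 − 0.89) / 0.1000 = 2.207 / 0.1000 ≈ 22.1 hours

22.1 hours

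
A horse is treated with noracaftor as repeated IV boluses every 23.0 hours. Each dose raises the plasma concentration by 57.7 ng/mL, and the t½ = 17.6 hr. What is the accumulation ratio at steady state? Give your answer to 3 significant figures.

k = ln 2 / 17.6 = 0.03938 hr⁻¹
Fraction remaining after one interval: e^(−kτ) = e^(−0.03938 × 23.0) = 0.4042
R = 1 / (1 − 0.4042) = 1 / 0.5958 ≈ 1.68

1.68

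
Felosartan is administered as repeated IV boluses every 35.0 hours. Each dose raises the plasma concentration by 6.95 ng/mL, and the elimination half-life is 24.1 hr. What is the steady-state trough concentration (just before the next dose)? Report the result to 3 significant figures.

k = ln 2 / 24.1 = 0.02876 hr⁻¹
Fraction remaining after one interval: e^(−kτ) = e^(−0.02876 × 35.0) = 0.3654
R = 1 / (1 − 0.3654) = 1.576
Css,max = 6.95 × 1.576 = 10.95 ng/mL
Css,min = Css,max × e^(−kτ) = 10.95 × 0.3654 ≈ 4.00 ng/mL

4.00 ng/mL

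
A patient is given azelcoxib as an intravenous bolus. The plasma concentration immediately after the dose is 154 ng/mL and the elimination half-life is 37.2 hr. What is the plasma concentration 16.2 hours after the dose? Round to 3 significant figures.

k = ln 2 / 37.2 = 0.01863 hr⁻¹
C(t) = C₀ e^(−kt) = 154 × e^(−0.01863 × 16.2) = 154 × e^(−0.3019) = 154 × 0.7394 ≈ 114 ng/mL

114 ng/mL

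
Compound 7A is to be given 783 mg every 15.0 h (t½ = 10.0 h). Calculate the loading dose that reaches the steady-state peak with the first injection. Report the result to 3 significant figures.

k = ln 2 / 10.0 = 0.06931 h⁻¹
Accumulation ratio R = 1 / (1 − e^(−kτ)) = 1 / (1 − e^(−0.06931×15.0)) = 1 / (1 − 0.3536) = 1.547
Loading dose = maintenance dose × R = 783 × 1.547 ≈ 1210 mg

1210 mg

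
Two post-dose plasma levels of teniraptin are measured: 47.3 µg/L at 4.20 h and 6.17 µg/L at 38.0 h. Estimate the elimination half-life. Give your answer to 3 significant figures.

k = ln(C₁/C₂) / (t₂ − t₁) = ln(47.3/6.17) / (38.0 − 4.20)
  = 2.037 / 33.80 = 0.06026 h⁻¹
t½ = ln 2 / k = ln 2 / 0.06026 ≈ 11.5 hours

11.5 hours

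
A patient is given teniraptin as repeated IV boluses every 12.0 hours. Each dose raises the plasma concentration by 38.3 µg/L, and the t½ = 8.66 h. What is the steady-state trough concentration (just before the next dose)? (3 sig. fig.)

23.7 µg/L

k = ln 2 / 8.66 = 0.08004 h⁻¹
Fraction remaining after one interval: e^(−kτ) = e^(−0.08004 × 12.0) = 0.3827
R = 1 / (1 − 0.3827) = 1.620
Css,max = 38.3 × 1.620 = 62.05 µg/L
Css,min = Css,max × e^(−kτ) = 62.05 × 0.3827 ≈ 23.7 µg/L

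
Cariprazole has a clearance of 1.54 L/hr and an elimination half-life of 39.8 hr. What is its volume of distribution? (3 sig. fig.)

k = ln 2 / t½ = ln 2 / 39.8 = 0.01742 hr⁻¹
V = CL / k = 1.54 / 0.01742 ≈ 88.4 L

88.4 L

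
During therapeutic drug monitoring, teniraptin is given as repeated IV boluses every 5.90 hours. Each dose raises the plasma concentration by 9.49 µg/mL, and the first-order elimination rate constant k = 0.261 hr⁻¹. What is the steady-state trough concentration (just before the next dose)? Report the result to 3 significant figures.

Fraction remaining after one interval: e^(−kτ) = e^(−0.2610 × 5.90) = 0.2144
R = 1 / (1 − 0.2144) = 1.273
Css,max = 9.49 × 1.273 = 12.08 µg/mL
Css,min = Css,max × e^(−kτ) = 12.08 × 0.2144 ≈ 2.59 µg/mL

2.59 µg/mL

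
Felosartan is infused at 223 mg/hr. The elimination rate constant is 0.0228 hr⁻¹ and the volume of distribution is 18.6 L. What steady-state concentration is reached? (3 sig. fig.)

526 µg/mL

CL = k · V = 0.0228 × 18.6 = 0.4241 L/hr
Css = rate / CL = 223 / 0.4241 ≈ 526 µg/mL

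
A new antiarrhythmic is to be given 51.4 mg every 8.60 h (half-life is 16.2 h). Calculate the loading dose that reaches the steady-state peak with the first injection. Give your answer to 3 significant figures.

167 mg

k = ln 2 / 16.2 = 0.04279 h⁻¹
Accumulation ratio R = 1 / (1 − e^(−kτ)) = 1 / (1 − e^(−0.04279×8.60)) = 1 / (1 − 0.6921) = 3.248
Loading dose = maintenance dose × R = 51.4 × 3.248 ≈ 167 mg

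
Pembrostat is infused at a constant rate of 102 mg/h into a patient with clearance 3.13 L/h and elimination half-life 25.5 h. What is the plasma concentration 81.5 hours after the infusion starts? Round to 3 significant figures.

Css = rate / CL = 102 / 3.13 = 32.59 µg/mL
k = ln 2 / 25.5 = 0.02718 h⁻¹
C(t) = Css (1 − e^(−kt)) = 32.59 × (1 − e^(−2.215)) = 32.59 × 0.8909 ≈ 29.0 µg/mL

29.0 µg/mL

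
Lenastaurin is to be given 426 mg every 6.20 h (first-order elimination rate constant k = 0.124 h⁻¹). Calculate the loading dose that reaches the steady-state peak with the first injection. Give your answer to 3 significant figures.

Accumulation ratio R = 1 / (1 − e^(−kτ)) = 1 / (1 − e^(−0.1240×6.20)) = 1 / (1 − 0.4636) = 1.864
Loading dose = maintenance dose × R = 426 × 1.864 ≈ 794 mg

794 mg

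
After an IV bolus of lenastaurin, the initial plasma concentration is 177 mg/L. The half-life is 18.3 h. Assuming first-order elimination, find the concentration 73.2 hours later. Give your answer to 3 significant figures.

11.1 mg/L

k = ln 2 / 18.3 = 0.03788 h⁻¹
73.2 h is 4.000 half-lives, so C = 177 × (1/2)^4.000 = 177 × 0.06250 ≈ 11.1 mg/L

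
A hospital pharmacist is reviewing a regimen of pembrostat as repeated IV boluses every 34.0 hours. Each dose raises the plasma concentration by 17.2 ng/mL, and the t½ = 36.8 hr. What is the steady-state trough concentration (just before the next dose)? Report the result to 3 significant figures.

k = ln 2 / 36.8 = 0.01884 hr⁻¹
Fraction remaining after one interval: e^(−kτ) = e^(−0.01884 × 34.0) = 0.5271
R = 1 / (1 − 0.5271) = 2.115
Css,max = 17.2 × 2.115 = 36.37 ng/mL
Css,min = Css,max × e^(−kτ) = 36.37 × 0.5271 ≈ 19.2 ng/mL

19.2 ng/mL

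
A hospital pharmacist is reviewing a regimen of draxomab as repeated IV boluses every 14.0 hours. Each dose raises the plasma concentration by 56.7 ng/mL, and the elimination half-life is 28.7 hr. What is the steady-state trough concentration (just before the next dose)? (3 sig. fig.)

141 ng/mL

k = ln 2 / 28.7 = 0.02415 hr⁻¹
Fraction remaining after one interval: e^(−kτ) = e^(−0.02415 × 14.0) = 0.7131
R = 1 / (1 − 0.7131) = 3.486
Css,max = 56.7 × 3.486 = 197.6 ng/mL
Css,min = Css,max × e^(−kτ) = 197.6 × 0.7131 ≈ 141 ng/mL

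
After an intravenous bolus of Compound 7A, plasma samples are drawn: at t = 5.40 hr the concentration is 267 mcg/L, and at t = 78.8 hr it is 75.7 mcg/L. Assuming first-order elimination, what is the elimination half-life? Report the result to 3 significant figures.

40.4 hours

k = ln(C₁/C₂) / (t₂ − t₁) = ln(267/75.7) / (78.8 − 5.40)
  = 1.260 / 73.40 = 0.01717 hr⁻¹
t½ = ln 2 / k = ln 2 / 0.01717 ≈ 40.4 hours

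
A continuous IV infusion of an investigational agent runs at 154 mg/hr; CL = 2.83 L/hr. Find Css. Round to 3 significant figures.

Css = infusion rate / CL = 154 / 2.83 ≈ 54.4 µg/mL

54.4 µg/mL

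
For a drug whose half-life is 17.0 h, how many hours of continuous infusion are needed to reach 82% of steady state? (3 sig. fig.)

42.1 hours

k = ln 2 / 17.0 = 0.04077 h⁻¹
f = 1 − e^(−kt)  ⇒  t = −ln(1 − f) / k
t = −ln(1 − 0.82) / 0.04077 = 1.715 / 0.04077 ≈ 42.1 hours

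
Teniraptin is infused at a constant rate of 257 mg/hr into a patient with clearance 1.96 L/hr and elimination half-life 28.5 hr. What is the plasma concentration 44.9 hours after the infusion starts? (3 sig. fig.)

87.1 µg/mL

Css = rate / CL = 257 / 1.96 = 131.1 µg/mL
k = ln 2 / 28.5 = 0.02432 hr⁻¹
C(t) = Css (1 − e^(−kt)) = 131.1 × (1 − e^(−1.092)) = 131.1 × 0.6645 ≈ 87.1 µg/mL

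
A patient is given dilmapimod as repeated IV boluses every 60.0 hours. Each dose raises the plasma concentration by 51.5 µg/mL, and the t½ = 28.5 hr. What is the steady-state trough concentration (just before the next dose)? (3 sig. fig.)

k = ln 2 / 28.5 = 0.02432 hr⁻¹
Fraction remaining after one interval: e^(−kτ) = e^(−0.02432 × 60.0) = 0.2324
R = 1 / (1 − 0.2324) = 1.303
Css,max = 51.5 × 1.303 = 67.09 µg/mL
Css,min = Css,max × e^(−kτ) = 67.09 × 0.2324 ≈ 15.6 µg/mL

15.6 µg/mL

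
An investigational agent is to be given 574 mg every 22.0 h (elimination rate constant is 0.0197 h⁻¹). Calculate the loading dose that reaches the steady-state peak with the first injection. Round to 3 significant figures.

1630 mg

Accumulation ratio R = 1 / (1 − e^(−kτ)) = 1 / (1 − e^(−0.01970×22.0)) = 1 / (1 − 0.6483) = 2.843
Loading dose = maintenance dose × R = 574 × 2.843 ≈ 1630 mg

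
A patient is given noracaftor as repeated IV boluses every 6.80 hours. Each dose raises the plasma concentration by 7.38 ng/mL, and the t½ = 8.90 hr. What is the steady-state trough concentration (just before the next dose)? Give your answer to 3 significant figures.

k = ln 2 / 8.90 = 0.07788 hr⁻¹
Fraction remaining after one interval: e^(−kτ) = e^(−0.07788 × 6.80) = 0.5888
R = 1 / (1 − 0.5888) = 2.432
Css,max = 7.38 × 2.432 = 17.95 ng/mL
Css,min = Css,max × e^(−kτ) = 17.95 × 0.5888 ≈ 10.6 ng/mL

10.6 ng/mL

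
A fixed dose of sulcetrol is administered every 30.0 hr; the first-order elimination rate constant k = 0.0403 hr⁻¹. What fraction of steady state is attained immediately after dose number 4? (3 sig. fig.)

0.992

f_n = 1 − e^(−nkτ) = 1 − e^(−4 × 0.04030 × 30.0) = 1 − e^(−4.836) = 1 − 0.007939 ≈ 0.992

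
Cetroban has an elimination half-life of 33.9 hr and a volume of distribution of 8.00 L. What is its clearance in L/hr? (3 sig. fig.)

0.164 L/hr

k = ln 2 / t½ = ln 2 / 33.9 = 0.02045 hr⁻¹
CL = k · V = 0.02045 × 8.00 ≈ 0.164 L/hr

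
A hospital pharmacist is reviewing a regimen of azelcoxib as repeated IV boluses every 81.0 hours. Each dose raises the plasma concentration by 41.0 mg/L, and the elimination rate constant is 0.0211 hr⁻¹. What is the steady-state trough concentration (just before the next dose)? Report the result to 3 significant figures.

9.06 mg/L

Fraction remaining after one interval: e^(−kτ) = e^(−0.02110 × 81.0) = 0.1810
R = 1 / (1 − 0.1810) = 1.221
Css,max = 41.0 × 1.221 = 50.06 mg/L
Css,min = Css,max × e^(−kτ) = 50.06 × 0.1810 ≈ 9.06 mg/L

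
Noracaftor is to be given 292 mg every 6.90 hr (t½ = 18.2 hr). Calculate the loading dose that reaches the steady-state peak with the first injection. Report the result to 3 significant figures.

1260 mg

k = ln 2 / 18.2 = 0.03809 hr⁻¹
Accumulation ratio R = 1 / (1 − e^(−kτ)) = 1 / (1 − e^(−0.03809×6.90)) = 1 / (1 − 0.7689) = 4.327
Loading dose = maintenance dose × R = 292 × 4.327 ≈ 1260 mg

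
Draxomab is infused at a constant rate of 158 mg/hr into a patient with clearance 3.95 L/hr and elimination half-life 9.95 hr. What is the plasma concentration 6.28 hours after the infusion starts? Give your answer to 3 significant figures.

14.2 µg/mL

Css = rate / CL = 158 / 3.95 = 40.00 µg/mL
k = ln 2 / 9.95 = 0.06966 hr⁻¹
C(t) = Css (1 − e^(−kt)) = 40.00 × (1 − e^(−0.4375)) = 40.00 × 0.3543 ≈ 14.2 µg/mL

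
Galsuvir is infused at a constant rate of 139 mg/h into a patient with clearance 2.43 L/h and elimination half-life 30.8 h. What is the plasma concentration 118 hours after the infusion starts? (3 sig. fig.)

Css = rate / CL = 139 / 2.43 = 57.20 µg/mL
k = ln 2 / 30.8 = 0.02250 h⁻¹
C(t) = Css (1 − e^(−kt)) = 57.20 × (1 − e^(−2.656)) = 57.20 × 0.9297 ≈ 53.2 µg/mL

53.2 µg/mL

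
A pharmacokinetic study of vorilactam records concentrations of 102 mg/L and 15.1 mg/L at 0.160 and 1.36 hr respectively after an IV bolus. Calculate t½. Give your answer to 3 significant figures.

k = ln(C₁/C₂) / (t₂ − t₁) = ln(102/15.1) / (1.36 − 0.160)
  = 1.910 / 1.200 = 1.592 hr⁻¹
t½ = ln 2 / k = ln 2 / 1.592 ≈ 0.435 hours

0.435 hours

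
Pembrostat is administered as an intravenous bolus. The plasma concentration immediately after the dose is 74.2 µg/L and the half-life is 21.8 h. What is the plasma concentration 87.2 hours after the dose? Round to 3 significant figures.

4.64 µg/L

k = ln 2 / 21.8 = 0.03180 h⁻¹
87.2 h is 4.000 half-lives, so C = 74.2 × (1/2)^4.000 = 74.2 × 0.06250 ≈ 4.64 µg/L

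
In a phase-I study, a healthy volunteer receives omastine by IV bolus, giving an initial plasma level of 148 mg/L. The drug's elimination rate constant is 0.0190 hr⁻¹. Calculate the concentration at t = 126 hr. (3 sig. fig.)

C(t) = C₀ e^(−kt) = 148 × e^(−0.01900 × 126) = 148 × e^(−2.394) = 148 × 0.09126 ≈ 13.5 mg/L

13.5 mg/L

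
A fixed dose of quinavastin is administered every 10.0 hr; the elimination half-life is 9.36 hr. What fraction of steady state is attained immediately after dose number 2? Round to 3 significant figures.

k = ln 2 / 9.36 = 0.07405 hr⁻¹
f_n = 1 − e^(−nkτ) = 1 − e^(−2 × 0.07405 × 10.0) = 1 − e^(−1.481) = 1 − 0.2274 ≈ 0.773

0.773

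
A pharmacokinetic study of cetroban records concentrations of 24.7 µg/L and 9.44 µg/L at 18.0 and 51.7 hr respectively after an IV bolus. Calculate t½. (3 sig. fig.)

k = ln(C₁/C₂) / (t₂ − t₁) = ln(24.7/9.44) / (51.7 − 18.0)
  = 0.9618 / 33.70 = 0.02854 hr⁻¹
t½ = ln 2 / k = ln 2 / 0.02854 ≈ 24.3 hours

24.3 hours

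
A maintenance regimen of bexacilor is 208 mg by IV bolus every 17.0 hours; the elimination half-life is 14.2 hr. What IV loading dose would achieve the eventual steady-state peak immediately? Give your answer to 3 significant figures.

k = ln 2 / 14.2 = 0.04881 hr⁻¹
Accumulation ratio R = 1 / (1 − e^(−kτ)) = 1 / (1 − e^(−0.04881×17.0)) = 1 / (1 − 0.4361) = 1.773
Loading dose = maintenance dose × R = 208 × 1.773 ≈ 369 mg

369 mg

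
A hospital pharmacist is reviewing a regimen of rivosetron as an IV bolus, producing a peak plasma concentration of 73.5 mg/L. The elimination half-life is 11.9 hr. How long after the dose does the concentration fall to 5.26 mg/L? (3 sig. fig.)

k = ln 2 / 11.9 = 0.05825 hr⁻¹
C(t) = C₀ e^(−kt)  ⇒  t = ln(C₀/C) / k
t = ln(73.5/5.26) / 0.05825 = 2.637 / 0.05825 ≈ 45.3 hours

45.3 hours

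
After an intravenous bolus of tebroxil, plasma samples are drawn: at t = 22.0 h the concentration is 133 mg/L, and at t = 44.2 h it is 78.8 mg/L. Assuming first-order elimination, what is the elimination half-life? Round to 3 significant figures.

k = ln(C₁/C₂) / (t₂ − t₁) = ln(133/78.8) / (44.2 − 22.0)
  = 0.5234 / 22.20 = 0.02358 h⁻¹
t½ = ln 2 / k = ln 2 / 0.02358 ≈ 29.4 hours

29.4 hours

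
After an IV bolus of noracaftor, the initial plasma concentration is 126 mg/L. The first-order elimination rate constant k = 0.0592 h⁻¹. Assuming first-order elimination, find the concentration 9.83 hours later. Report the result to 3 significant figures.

70.4 mg/L

C(t) = C₀ e^(−kt) = 126 × e^(−0.05920 × 9.83) = 126 × e^(−0.5819) = 126 × 0.5588 ≈ 70.4 mg/L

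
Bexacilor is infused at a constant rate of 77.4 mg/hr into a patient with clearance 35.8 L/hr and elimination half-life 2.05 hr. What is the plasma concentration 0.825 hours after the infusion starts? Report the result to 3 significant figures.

0.526 mg/L

Css = rate / CL = 77.4 / 35.8 = 2.162 mg/L
k = ln 2 / 2.05 = 0.3381 hr⁻¹
C(t) = Css (1 − e^(−kt)) = 2.162 × (1 − e^(−0.2789)) = 2.162 × 0.2434 ≈ 0.526 mg/L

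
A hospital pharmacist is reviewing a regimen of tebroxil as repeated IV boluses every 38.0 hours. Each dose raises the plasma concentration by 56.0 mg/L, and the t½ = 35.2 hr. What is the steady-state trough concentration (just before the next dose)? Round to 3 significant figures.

k = ln 2 / 35.2 = 0.01969 hr⁻¹
Fraction remaining after one interval: e^(−kτ) = e^(−0.01969 × 38.0) = 0.4732
R = 1 / (1 − 0.4732) = 1.898
Css,max = 56.0 × 1.898 = 106.3 mg/L
Css,min = Css,max × e^(−kτ) = 106.3 × 0.4732 ≈ 50.3 mg/L

50.3 mg/L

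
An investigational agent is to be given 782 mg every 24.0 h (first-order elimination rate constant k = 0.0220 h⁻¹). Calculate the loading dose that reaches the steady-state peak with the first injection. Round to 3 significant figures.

Accumulation ratio R = 1 / (1 − e^(−kτ)) = 1 / (1 − e^(−0.02200×24.0)) = 1 / (1 − 0.5898) = 2.438
Loading dose = maintenance dose × R = 782 × 2.438 ≈ 1910 mg

1910 mg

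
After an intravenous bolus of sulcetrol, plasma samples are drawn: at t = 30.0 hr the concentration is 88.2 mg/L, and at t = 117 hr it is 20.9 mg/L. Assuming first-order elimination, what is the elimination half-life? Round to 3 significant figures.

41.9 hours

k = ln(C₁/C₂) / (t₂ − t₁) = ln(88.2/20.9) / (117 − 30.0)
  = 1.440 / 87.00 = 0.01655 hr⁻¹
t½ = ln 2 / k = ln 2 / 0.01655 ≈ 41.9 hours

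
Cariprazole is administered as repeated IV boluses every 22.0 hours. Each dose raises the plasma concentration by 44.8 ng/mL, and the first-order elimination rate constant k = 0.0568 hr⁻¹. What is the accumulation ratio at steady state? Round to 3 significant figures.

1.40

Fraction remaining after one interval: e^(−kτ) = e^(−0.05680 × 22.0) = 0.2866
R = 1 / (1 − 0.2866) = 1 / 0.7134 ≈ 1.40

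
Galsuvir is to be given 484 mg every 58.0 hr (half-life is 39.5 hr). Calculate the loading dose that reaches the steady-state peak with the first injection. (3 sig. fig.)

k = ln 2 / 39.5 = 0.01755 hr⁻¹
Accumulation ratio R = 1 / (1 − e^(−kτ)) = 1 / (1 − e^(−0.01755×58.0)) = 1 / (1 − 0.3614) = 1.566
Loading dose = maintenance dose × R = 484 × 1.566 ≈ 758 mg

758 mg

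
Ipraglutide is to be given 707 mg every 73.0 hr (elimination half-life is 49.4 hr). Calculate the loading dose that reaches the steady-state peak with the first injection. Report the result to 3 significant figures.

1100 mg

k = ln 2 / 49.4 = 0.01403 hr⁻¹
Accumulation ratio R = 1 / (1 − e^(−kτ)) = 1 / (1 − e^(−0.01403×73.0)) = 1 / (1 − 0.3591) = 1.560
Loading dose = maintenance dose × R = 707 × 1.560 ≈ 1100 mg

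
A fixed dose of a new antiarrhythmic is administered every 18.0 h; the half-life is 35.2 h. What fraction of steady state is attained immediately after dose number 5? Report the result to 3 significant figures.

0.830

k = ln 2 / 35.2 = 0.01969 h⁻¹
f_n = 1 − e^(−nkτ) = 1 − e^(−5 × 0.01969 × 18.0) = 1 − e^(−1.772) = 1 − 0.1699 ≈ 0.830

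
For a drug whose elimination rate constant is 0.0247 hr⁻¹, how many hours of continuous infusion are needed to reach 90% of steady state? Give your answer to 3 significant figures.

f = 1 − e^(−kt)  ⇒  t = −ln(1 − f) / k
t = −ln(1 − 0.9) / 0.02470 = 2.303 / 0.02470 ≈ 93.2 hours

93.2 hours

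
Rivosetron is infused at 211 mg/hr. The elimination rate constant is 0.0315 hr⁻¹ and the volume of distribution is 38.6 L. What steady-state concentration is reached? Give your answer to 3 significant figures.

174 µg/mL

CL = k · V = 0.0315 × 38.6 = 1.216 L/hr
Css = rate / CL = 211 / 1.216 ≈ 174 µg/mL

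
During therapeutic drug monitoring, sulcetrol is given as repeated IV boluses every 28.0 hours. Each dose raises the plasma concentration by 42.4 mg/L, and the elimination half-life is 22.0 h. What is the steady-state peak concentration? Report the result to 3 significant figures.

72.3 mg/L

k = ln 2 / 22.0 = 0.03151 h⁻¹
Fraction remaining after one interval: e^(−kτ) = e^(−0.03151 × 28.0) = 0.4139
R = 1 / (1 − 0.4139) = 1.706
Css,max = 42.4 × 1.706 ≈ 72.3 mg/L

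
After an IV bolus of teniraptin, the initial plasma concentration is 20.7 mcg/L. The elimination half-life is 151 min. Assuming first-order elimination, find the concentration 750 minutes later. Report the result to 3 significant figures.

k = ln 2 / 151 = 0.004590 min⁻¹
C(t) = C₀ e^(−kt) = 20.7 × e^(−0.004590 × 750) = 20.7 × e^(−3.443) = 20.7 × 0.03198 ≈ 0.662 mcg/L

0.662 mcg/L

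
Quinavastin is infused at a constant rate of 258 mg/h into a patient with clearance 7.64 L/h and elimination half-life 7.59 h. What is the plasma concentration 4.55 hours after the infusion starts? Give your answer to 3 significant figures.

Css = rate / CL = 258 / 7.64 = 33.77 µg/mL
k = ln 2 / 7.59 = 0.09132 h⁻¹
C(t) = Css (1 − e^(−kt)) = 33.77 × (1 − e^(−0.4155)) = 33.77 × 0.3400 ≈ 11.5 µg/mL

11.5 µg/mL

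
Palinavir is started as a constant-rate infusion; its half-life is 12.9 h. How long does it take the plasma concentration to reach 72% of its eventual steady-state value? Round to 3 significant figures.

k = ln 2 / 12.9 = 0.05373 h⁻¹
f = 1 − e^(−kt)  ⇒  t = −ln(1 − f) / k
t = −ln(1 − 0.72) / 0.05373 = 1.273 / 0.05373 ≈ 23.7 hours

23.7 hours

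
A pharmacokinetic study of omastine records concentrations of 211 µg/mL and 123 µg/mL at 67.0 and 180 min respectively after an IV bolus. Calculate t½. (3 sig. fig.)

k = ln(C₁/C₂) / (t₂ − t₁) = ln(211/123) / (180 − 67.0)
  = 0.5397 / 113.0 = 0.004776 min⁻¹
t½ = ln 2 / k = ln 2 / 0.004776 ≈ 145 minutes

145 minutes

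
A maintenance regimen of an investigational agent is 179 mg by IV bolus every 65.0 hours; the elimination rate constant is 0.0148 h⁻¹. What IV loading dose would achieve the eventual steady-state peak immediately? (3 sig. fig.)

290 mg

Accumulation ratio R = 1 / (1 − e^(−kτ)) = 1 / (1 − e^(−0.01480×65.0)) = 1 / (1 − 0.3821) = 1.618
Loading dose = maintenance dose × R = 179 × 1.618 ≈ 290 mg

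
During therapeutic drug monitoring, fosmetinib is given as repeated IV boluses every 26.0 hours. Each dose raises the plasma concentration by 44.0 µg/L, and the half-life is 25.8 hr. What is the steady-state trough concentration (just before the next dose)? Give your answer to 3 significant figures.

43.5 µg/L

k = ln 2 / 25.8 = 0.02687 hr⁻¹
Fraction remaining after one interval: e^(−kτ) = e^(−0.02687 × 26.0) = 0.4973
R = 1 / (1 − 0.4973) = 1.989
Css,max = 44.0 × 1.989 = 87.53 µg/L
Css,min = Css,max × e^(−kτ) = 87.53 × 0.4973 ≈ 43.5 µg/L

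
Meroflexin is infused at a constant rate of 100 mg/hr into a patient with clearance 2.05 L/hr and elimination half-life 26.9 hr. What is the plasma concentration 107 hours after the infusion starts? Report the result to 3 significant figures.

Css = rate / CL = 100 / 2.05 = 48.78 µg/mL
k = ln 2 / 26.9 = 0.02577 hr⁻¹
C(t) = Css (1 − e^(−kt)) = 48.78 × (1 − e^(−2.757)) = 48.78 × 0.9365 ≈ 45.7 µg/mL

45.7 µg/mL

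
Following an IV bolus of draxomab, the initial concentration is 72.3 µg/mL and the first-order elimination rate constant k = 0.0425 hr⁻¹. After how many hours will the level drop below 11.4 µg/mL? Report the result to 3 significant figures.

43.5 hours

C(t) = C₀ e^(−kt)  ⇒  t = ln(C₀/C) / k
t = ln(72.3/11.4) / 0.04250 = 1.847 / 0.04250 ≈ 43.5 hours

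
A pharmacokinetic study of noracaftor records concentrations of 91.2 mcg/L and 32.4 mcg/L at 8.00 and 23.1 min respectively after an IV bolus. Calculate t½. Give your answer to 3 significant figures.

10.1 minutes

k = ln(C₁/C₂) / (t₂ − t₁) = ln(91.2/32.4) / (23.1 − 8.00)
  = 1.035 / 15.10 = 0.06854 min⁻¹
t½ = ln 2 / k = ln 2 / 0.06854 ≈ 10.1 minutes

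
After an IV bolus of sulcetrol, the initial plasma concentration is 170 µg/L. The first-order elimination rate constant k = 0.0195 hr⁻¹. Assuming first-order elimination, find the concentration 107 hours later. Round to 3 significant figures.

C(t) = C₀ e^(−kt) = 170 × e^(−0.01950 × 107) = 170 × e^(−2.087) = 170 × 0.1241 ≈ 21.1 µg/L

21.1 µg/L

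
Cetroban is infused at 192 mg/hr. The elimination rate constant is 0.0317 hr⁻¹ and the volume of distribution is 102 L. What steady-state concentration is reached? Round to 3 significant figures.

59.4 µg/mL

CL = k · V = 0.0317 × 102 = 3.233 L/hr
Css = rate / CL = 192 / 3.233 ≈ 59.4 µg/mL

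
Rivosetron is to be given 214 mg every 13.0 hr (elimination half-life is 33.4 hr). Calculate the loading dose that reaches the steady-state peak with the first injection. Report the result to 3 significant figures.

905 mg

k = ln 2 / 33.4 = 0.02075 hr⁻¹
Accumulation ratio R = 1 / (1 − e^(−kτ)) = 1 / (1 − e^(−0.02075×13.0)) = 1 / (1 − 0.7635) = 4.229
Loading dose = maintenance dose × R = 214 × 4.229 ≈ 905 mg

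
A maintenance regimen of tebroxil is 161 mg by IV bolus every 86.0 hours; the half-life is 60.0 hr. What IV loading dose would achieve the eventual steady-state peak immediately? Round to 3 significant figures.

256 mg

k = ln 2 / 60.0 = 0.01155 hr⁻¹
Accumulation ratio R = 1 / (1 − e^(−kτ)) = 1 / (1 − e^(−0.01155×86.0)) = 1 / (1 − 0.3703) = 1.588
Loading dose = maintenance dose × R = 161 × 1.588 ≈ 256 mg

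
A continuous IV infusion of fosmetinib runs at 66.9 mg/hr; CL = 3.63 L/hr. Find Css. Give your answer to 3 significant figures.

Css = infusion rate / CL = 66.9 / 3.63 ≈ 18.4 µg/mL

18.4 µg/mL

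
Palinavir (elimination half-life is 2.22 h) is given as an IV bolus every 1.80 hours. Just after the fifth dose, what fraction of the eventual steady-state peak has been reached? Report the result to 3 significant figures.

0.940

k = ln 2 / 2.22 = 0.3122 h⁻¹
f_n = 1 − e^(−nkτ) = 1 − e^(−5 × 0.3122 × 1.80) = 1 − e^(−2.810) = 1 − 0.06020 ≈ 0.940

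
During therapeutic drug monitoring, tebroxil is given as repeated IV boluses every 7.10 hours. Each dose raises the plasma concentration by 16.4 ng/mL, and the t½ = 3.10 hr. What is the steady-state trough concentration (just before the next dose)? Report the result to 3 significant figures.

k = ln 2 / 3.10 = 0.2236 hr⁻¹
Fraction remaining after one interval: e^(−kτ) = e^(−0.2236 × 7.10) = 0.2044
R = 1 / (1 − 0.2044) = 1.257
Css,max = 16.4 × 1.257 = 20.61 ng/mL
Css,min = Css,max × e^(−kτ) = 20.61 × 0.2044 ≈ 4.21 ng/mL

4.21 ng/mL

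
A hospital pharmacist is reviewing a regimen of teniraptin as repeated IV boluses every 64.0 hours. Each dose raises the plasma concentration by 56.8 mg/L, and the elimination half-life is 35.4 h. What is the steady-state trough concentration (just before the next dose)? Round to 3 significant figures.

22.7 mg/L

k = ln 2 / 35.4 = 0.01958 h⁻¹
Fraction remaining after one interval: e^(−kτ) = e^(−0.01958 × 64.0) = 0.2856
R = 1 / (1 − 0.2856) = 1.400
Css,max = 56.8 × 1.400 = 79.51 mg/L
Css,min = Css,max × e^(−kτ) = 79.51 × 0.2856 ≈ 22.7 mg/L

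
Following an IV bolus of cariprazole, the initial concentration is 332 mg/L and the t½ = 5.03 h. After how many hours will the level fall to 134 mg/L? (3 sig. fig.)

k = ln 2 / 5.03 = 0.1378 h⁻¹
C(t) = C₀ e^(−kt)  ⇒  t = ln(C₀/C) / k
t = ln(332/134) / 0.1378 = 0.9073 / 0.1378 ≈ 6.58 hours

6.58 hours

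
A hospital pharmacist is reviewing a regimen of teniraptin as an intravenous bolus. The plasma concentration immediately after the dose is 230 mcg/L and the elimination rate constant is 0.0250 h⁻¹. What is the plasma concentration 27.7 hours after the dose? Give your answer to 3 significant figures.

115 mcg/L

C(t) = C₀ e^(−kt) = 230 × e^(−0.02500 × 27.7) = 230 × e^(−0.6925) = 230 × 0.5003 ≈ 115 mcg/L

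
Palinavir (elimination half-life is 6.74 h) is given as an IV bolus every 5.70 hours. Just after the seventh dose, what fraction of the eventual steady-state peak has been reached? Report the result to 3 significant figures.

k = ln 2 / 6.74 = 0.1028 h⁻¹
f_n = 1 − e^(−nkτ) = 1 − e^(−7 × 0.1028 × 5.70) = 1 − e^(−4.103) = 1 − 0.01652 ≈ 0.983

0.983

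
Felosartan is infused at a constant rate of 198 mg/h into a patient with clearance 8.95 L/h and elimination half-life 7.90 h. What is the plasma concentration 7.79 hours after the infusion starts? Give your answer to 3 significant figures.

11.0 mg/L

Css = rate / CL = 198 / 8.95 = 22.12 mg/L
k = ln 2 / 7.90 = 0.08774 h⁻¹
C(t) = Css (1 − e^(−kt)) = 22.12 × (1 − e^(−0.6835)) = 22.12 × 0.4952 ≈ 11.0 mg/L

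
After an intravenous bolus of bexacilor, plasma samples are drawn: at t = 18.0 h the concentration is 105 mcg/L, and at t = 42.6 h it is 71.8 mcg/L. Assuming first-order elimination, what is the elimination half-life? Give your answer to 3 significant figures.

44.9 hours

k = ln(C₁/C₂) / (t₂ − t₁) = ln(105/71.8) / (42.6 − 18.0)
  = 0.3801 / 24.60 = 0.01545 h⁻¹
t½ = ln 2 / k = ln 2 / 0.01545 ≈ 44.9 hours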